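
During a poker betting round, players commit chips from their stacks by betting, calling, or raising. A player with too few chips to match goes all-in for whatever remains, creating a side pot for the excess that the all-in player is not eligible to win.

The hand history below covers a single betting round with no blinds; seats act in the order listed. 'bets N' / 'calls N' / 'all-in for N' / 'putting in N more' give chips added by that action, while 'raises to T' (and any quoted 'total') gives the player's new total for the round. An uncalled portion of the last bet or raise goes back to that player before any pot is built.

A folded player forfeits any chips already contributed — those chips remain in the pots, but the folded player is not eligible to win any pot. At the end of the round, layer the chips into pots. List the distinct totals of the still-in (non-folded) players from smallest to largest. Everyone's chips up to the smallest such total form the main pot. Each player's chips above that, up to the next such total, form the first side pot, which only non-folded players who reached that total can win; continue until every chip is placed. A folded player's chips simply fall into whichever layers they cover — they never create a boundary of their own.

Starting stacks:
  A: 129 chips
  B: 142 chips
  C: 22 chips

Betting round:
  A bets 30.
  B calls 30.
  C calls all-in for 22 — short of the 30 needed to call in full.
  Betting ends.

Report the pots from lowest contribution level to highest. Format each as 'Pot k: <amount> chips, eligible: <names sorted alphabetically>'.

Contributions: A=30, B=30, C=22
Pot levels (distinct totals of non-folded players): 22, 30
Layer 1-22: 22 each from A, B, C = 22*3 = 66 chips; eligible A, B, C
Layer 23-30: 8 each from A, B = 8*2 = 16 chips; eligible A, B

Pot 1: 66 chips, eligible: A, B, C
Pot 2: 16 chips, eligible: A, B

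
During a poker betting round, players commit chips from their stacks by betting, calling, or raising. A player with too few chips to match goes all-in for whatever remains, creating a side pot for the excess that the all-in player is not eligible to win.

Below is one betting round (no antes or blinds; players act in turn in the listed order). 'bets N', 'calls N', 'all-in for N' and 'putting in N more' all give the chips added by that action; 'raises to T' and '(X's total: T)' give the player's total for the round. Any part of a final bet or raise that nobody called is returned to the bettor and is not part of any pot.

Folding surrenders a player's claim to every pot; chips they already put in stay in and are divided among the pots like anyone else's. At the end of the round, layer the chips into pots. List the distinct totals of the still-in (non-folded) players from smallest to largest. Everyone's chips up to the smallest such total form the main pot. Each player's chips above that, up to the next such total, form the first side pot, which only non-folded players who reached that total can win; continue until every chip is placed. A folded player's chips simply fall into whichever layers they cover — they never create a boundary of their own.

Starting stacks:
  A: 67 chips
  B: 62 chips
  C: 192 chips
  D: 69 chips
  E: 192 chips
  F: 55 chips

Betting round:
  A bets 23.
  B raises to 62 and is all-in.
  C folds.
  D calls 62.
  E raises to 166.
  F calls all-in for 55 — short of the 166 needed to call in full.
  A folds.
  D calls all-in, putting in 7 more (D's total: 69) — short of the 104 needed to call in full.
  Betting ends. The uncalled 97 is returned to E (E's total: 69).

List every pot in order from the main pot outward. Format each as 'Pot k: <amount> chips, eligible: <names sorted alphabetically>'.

Pot 1: 243 chips, eligible: B, D, E, F
Pot 2: 21 chips, eligible: B, D, E
Pot 3: 14 chips, eligible: D, E

Derivation:
Contributions (after 97 returned to E): A=23, B=62, D=69, E=69, F=55
Folded: A, C
Pot levels (distinct totals of non-folded players): 55, 62, 69
Layer 1-55: A 23 + B 55 + D 55 + E 55 + F 55 = 243 chips; eligible B, D, E, F
Layer 56-62: 7 each from B, D, E = 7*3 = 21 chips; eligible B, D, E
Layer 63-69: 7 each from D, E = 7*2 = 14 chips; eligible D, E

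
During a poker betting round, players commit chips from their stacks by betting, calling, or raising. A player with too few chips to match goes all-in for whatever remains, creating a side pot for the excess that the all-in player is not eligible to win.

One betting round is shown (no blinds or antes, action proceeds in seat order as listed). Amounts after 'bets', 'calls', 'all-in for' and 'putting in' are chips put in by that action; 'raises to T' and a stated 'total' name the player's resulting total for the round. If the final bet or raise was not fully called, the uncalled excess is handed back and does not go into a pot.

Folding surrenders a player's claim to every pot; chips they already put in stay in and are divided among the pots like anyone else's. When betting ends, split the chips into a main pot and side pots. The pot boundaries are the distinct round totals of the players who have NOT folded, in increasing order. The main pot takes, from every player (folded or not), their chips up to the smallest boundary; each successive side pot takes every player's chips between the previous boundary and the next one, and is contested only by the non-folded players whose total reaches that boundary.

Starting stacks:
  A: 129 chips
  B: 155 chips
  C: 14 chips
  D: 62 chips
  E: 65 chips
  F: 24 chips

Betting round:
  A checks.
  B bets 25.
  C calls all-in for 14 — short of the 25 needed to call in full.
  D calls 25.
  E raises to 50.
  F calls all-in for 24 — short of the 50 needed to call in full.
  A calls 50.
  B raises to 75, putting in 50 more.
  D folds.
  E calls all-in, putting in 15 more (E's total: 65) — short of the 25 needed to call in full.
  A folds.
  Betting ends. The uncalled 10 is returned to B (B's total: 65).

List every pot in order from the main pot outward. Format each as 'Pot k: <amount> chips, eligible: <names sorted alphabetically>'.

Contributions (after 10 returned to B): A=50, B=65, C=14, D=25, E=65, F=24
Folded: A, D
Pot levels (distinct totals of non-folded players): 14, 24, 65
Layer 1-14: 14 each from A, B, C, D, E, F = 14*6 = 84 chips; eligible B, C, E, F
Layer 15-24: 10 each from A, B, D, E, F = 10*5 = 50 chips; eligible B, E, F
Layer 25-65: A 26 + B 41 + D 1 + E 41 = 109 chips; eligible B, E

Pot 1: 84 chips, eligible: B, C, E, F
Pot 2: 50 chips, eligible: B, E, F
Pot 3: 109 chips, eligible: B, E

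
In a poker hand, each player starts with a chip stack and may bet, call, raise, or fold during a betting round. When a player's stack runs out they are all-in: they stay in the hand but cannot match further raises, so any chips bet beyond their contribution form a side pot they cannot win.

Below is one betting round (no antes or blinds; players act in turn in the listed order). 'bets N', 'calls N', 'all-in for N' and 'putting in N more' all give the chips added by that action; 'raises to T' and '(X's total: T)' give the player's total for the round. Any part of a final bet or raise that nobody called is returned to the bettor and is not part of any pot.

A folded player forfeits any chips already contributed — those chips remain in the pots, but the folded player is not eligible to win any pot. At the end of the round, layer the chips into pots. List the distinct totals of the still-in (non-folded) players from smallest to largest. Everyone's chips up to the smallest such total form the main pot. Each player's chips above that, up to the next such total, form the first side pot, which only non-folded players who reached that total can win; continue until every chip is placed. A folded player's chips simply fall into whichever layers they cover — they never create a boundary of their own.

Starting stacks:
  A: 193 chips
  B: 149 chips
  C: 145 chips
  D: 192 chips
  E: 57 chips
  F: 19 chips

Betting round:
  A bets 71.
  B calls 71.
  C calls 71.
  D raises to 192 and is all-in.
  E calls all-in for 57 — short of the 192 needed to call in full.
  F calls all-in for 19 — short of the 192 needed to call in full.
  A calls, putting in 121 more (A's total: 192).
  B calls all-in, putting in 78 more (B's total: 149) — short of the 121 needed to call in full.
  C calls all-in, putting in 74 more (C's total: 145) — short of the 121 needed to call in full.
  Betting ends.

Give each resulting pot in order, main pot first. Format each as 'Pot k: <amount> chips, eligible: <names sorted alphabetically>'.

Contributions: A=192, B=149, C=145, D=192, E=57, F=19
Pot levels (distinct totals of non-folded players): 19, 57, 145, 149, 192
Layer 1-19: 19 each from A, B, C, D, E, F = 19*6 = 114 chips; eligible A, B, C, D, E, F
Layer 20-57: 38 each from A, B, C, D, E = 38*5 = 190 chips; eligible A, B, C, D, E
Layer 58-145: 88 each from A, B, C, D = 88*4 = 352 chips; eligible A, B, C, D
Layer 146-149: 4 each from A, B, D = 4*3 = 12 chips; eligible A, B, D
Layer 150-192: 43 each from A, D = 43*2 = 86 chips; eligible A, D

Pot 1: 114 chips, eligible: A, B, C, D, E, F
Pot 2: 190 chips, eligible: A, B, C, D, E
Pot 3: 352 chips, eligible: A, B, C, D
Pot 4: 12 chips, eligible: A, B, D
Pot 5: 86 chips, eligible: A, D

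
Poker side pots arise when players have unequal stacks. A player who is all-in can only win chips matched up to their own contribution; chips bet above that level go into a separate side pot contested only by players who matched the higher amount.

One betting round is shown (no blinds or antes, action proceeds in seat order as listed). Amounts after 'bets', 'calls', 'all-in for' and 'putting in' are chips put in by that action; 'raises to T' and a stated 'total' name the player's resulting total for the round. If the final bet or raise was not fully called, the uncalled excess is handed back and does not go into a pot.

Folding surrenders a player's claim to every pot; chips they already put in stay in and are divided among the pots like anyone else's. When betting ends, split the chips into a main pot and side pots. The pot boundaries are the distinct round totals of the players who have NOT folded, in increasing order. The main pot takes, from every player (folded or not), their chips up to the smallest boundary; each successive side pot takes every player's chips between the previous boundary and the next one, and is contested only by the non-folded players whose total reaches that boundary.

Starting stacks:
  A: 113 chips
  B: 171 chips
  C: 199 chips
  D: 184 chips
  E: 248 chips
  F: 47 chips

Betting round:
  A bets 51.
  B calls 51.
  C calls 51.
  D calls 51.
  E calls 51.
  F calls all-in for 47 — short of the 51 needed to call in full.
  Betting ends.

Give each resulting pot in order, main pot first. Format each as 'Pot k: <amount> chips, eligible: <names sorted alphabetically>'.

Pot 1: 282 chips, eligible: A, B, C, D, E, F
Pot 2: 20 chips, eligible: A, B, C, D, E

Derivation:
Contributions: A=51, B=51, C=51, D=51, E=51, F=47
Pot levels (distinct totals of non-folded players): 47, 51
Layer 1-47: 47 each from A, B, C, D, E, F = 47*6 = 282 chips; eligible A, B, C, D, E, F
Layer 48-51: 4 each from A, B, C, D, E = 4*5 = 20 chips; eligible A, B, C, D, E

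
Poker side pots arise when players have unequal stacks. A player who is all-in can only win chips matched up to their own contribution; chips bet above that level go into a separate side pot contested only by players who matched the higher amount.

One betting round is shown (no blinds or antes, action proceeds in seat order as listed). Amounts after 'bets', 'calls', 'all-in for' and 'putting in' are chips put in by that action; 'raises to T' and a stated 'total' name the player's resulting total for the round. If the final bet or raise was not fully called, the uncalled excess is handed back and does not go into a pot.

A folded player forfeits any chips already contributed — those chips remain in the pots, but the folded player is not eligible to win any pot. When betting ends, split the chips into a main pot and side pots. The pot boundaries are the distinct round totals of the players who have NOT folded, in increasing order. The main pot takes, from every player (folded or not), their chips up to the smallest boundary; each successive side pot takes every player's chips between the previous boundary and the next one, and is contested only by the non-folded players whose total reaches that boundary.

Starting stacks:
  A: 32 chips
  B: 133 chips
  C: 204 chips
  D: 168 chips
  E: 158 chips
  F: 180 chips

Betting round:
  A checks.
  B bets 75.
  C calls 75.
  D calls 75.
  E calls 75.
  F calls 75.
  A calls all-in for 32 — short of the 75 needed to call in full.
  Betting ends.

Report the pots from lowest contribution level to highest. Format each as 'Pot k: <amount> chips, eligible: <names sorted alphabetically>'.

Pot 1: 192 chips, eligible: A, B, C, D, E, F
Pot 2: 215 chips, eligible: B, C, D, E, F

Derivation:
Contributions: A=32, B=75, C=75, D=75, E=75, F=75
Pot levels (distinct totals of non-folded players): 32, 75
Layer 1-32: 32 each from A, B, C, D, E, F = 32*6 = 192 chips; eligible A, B, C, D, E, F
Layer 33-75: 43 each from B, C, D, E, F = 43*5 = 215 chips; eligible B, C, D, E, F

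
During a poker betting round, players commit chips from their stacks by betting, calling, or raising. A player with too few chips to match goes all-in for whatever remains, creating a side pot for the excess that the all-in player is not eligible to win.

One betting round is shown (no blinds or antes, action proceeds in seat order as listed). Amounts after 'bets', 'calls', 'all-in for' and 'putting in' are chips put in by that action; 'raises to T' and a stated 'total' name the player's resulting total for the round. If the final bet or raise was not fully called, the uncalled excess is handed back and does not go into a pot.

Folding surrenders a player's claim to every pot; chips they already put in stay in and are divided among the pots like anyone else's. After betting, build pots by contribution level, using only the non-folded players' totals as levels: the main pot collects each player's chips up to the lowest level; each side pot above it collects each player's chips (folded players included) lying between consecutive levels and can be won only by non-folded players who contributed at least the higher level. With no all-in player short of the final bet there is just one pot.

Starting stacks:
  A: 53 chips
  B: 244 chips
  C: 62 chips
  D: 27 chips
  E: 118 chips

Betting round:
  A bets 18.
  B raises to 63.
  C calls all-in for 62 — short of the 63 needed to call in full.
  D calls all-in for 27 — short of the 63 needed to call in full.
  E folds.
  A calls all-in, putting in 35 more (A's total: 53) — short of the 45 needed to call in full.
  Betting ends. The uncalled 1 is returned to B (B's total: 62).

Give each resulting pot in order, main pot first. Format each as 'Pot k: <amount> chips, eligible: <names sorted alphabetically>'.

Contributions (after 1 returned to B): A=53, B=62, C=62, D=27
Folded: E
Pot levels (distinct totals of non-folded players): 27, 53, 62
Layer 1-27: 27 each from A, B, C, D = 27*4 = 108 chips; eligible A, B, C, D
Layer 28-53: 26 each from A, B, C = 26*3 = 78 chips; eligible A, B, C
Layer 54-62: 9 each from B, C = 9*2 = 18 chips; eligible B, C

Pot 1: 108 chips, eligible: A, B, C, D
Pot 2: 78 chips, eligible: A, B, C
Pot 3: 18 chips, eligible: B, C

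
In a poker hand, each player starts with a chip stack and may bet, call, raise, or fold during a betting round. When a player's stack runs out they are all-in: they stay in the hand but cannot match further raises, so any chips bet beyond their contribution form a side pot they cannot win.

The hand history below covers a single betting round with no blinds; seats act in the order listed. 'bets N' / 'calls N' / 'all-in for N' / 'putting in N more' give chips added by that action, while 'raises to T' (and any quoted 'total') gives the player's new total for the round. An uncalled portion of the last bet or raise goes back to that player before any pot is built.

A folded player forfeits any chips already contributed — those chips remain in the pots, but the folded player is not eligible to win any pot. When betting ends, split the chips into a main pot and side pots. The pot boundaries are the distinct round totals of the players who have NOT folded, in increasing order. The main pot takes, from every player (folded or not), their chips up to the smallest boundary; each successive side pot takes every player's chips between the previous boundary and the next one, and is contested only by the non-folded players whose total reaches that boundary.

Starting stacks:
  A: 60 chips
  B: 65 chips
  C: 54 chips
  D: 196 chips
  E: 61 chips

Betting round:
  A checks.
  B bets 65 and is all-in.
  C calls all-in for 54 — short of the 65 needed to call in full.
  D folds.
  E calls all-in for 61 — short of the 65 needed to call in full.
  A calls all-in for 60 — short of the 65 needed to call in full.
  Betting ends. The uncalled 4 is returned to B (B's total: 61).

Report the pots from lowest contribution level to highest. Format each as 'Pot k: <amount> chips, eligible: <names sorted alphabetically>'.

Pot 1: 216 chips, eligible: A, B, C, E
Pot 2: 18 chips, eligible: A, B, E
Pot 3: 2 chips, eligible: B, E

Derivation:
Contributions (after 4 returned to B): A=60, B=61, C=54, E=61
Folded: D
Pot levels (distinct totals of non-folded players): 54, 60, 61
Layer 1-54: 54 each from A, B, C, E = 54*4 = 216 chips; eligible A, B, C, E
Layer 55-60: 6 each from A, B, E = 6*3 = 18 chips; eligible A, B, E
Layer 61-61: 1 each from B, E = 1*2 = 2 chips; eligible B, E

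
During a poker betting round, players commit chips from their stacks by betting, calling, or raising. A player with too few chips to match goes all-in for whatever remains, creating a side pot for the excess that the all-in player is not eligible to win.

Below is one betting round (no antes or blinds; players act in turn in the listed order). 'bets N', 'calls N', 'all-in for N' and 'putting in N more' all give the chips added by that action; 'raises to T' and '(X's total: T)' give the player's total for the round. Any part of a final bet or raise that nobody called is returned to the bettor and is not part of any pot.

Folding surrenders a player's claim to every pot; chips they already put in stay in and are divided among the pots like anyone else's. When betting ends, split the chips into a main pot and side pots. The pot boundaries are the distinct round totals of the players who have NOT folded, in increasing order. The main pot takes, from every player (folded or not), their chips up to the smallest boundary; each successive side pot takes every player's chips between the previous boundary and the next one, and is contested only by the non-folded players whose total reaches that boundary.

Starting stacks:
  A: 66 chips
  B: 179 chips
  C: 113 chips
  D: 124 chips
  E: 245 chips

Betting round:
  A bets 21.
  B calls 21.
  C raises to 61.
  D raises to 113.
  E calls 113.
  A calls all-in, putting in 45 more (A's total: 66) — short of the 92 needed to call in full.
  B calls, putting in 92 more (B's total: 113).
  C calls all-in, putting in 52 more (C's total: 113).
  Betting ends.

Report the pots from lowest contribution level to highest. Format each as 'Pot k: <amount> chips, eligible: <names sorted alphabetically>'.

Pot 1: 330 chips, eligible: A, B, C, D, E
Pot 2: 188 chips, eligible: B, C, D, E

Derivation:
Contributions: A=66, B=113, C=113, D=113, E=113
Pot levels (distinct totals of non-folded players): 66, 113
Layer 1-66: 66 each from A, B, C, D, E = 66*5 = 330 chips; eligible A, B, C, D, E
Layer 67-113: 47 each from B, C, D, E = 47*4 = 188 chips; eligible B, C, D, E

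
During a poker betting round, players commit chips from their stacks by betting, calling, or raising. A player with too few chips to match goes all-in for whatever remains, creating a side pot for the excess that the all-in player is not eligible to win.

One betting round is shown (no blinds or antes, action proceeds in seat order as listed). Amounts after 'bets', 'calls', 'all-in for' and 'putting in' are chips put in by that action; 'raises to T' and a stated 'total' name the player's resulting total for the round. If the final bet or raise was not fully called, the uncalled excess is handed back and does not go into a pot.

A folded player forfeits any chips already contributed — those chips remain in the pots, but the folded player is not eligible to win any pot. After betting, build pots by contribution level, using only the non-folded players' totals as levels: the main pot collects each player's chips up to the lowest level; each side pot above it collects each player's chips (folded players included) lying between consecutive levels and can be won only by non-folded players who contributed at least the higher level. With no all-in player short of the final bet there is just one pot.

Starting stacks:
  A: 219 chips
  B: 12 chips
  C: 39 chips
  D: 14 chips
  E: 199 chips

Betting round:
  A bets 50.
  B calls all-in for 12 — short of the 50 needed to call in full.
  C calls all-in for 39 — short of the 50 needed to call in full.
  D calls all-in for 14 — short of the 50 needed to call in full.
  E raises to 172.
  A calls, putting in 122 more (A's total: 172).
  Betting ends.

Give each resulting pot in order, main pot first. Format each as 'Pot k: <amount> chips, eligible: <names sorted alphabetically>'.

Pot 1: 60 chips, eligible: A, B, C, D, E
Pot 2: 8 chips, eligible: A, C, D, E
Pot 3: 75 chips, eligible: A, C, E
Pot 4: 266 chips, eligible: A, E

Derivation:
Contributions: A=172, B=12, C=39, D=14, E=172
Pot levels (distinct totals of non-folded players): 12, 14, 39, 172
Layer 1-12: 12 each from A, B, C, D, E = 12*5 = 60 chips; eligible A, B, C, D, E
Layer 13-14: 2 each from A, C, D, E = 2*4 = 8 chips; eligible A, C, D, E
Layer 15-39: 25 each from A, C, E = 25*3 = 75 chips; eligible A, C, E
Layer 40-172: 133 each from A, E = 133*2 = 266 chips; eligible A, E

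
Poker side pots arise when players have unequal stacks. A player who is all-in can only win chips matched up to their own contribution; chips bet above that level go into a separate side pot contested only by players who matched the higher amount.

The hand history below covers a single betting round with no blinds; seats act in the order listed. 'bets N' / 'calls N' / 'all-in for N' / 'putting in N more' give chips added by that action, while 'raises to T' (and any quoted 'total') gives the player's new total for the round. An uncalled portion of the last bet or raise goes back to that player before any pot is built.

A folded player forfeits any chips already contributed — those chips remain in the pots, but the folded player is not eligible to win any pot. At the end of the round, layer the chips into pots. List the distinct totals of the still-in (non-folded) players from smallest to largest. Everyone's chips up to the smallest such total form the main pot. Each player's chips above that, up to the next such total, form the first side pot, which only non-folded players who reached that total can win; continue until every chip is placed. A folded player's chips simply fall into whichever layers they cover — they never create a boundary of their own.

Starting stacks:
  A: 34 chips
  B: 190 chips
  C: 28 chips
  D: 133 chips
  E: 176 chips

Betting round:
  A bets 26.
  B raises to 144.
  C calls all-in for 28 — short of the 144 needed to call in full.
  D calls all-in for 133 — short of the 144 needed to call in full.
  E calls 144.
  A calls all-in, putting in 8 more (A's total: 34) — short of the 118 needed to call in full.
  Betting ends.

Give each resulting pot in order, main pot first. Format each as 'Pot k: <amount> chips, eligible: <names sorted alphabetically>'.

Pot 1: 140 chips, eligible: A, B, C, D, E
Pot 2: 24 chips, eligible: A, B, D, E
Pot 3: 297 chips, eligible: B, D, E
Pot 4: 22 chips, eligible: B, E

Derivation:
Contributions: A=34, B=144, C=28, D=133, E=144
Pot levels (distinct totals of non-folded players): 28, 34, 133, 144
Layer 1-28: 28 each from A, B, C, D, E = 28*5 = 140 chips; eligible A, B, C, D, E
Layer 29-34: 6 each from A, B, D, E = 6*4 = 24 chips; eligible A, B, D, E
Layer 35-133: 99 each from B, D, E = 99*3 = 297 chips; eligible B, D, E
Layer 134-144: 11 each from B, E = 11*2 = 22 chips; eligible B, E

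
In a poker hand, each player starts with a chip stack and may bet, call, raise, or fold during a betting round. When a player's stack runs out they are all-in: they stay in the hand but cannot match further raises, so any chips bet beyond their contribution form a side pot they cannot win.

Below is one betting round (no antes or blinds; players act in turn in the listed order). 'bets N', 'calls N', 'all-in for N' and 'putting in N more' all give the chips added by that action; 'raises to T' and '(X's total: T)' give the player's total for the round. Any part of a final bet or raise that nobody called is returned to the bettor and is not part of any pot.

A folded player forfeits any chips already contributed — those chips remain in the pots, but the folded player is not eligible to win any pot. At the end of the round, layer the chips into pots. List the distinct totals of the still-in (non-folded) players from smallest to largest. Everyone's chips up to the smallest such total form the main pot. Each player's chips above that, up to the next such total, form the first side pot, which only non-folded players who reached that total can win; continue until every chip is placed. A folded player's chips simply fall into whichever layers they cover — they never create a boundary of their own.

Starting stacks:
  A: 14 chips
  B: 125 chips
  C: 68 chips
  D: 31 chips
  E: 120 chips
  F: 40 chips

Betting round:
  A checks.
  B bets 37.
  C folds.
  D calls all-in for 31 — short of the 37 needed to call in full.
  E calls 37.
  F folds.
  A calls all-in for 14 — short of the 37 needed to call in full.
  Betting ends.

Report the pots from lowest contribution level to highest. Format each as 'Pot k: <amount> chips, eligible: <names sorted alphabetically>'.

Contributions: A=14, B=37, D=31, E=37
Folded: C, F
Pot levels (distinct totals of non-folded players): 14, 31, 37
Layer 1-14: 14 each from A, B, D, E = 14*4 = 56 chips; eligible A, B, D, E
Layer 15-31: 17 each from B, D, E = 17*3 = 51 chips; eligible B, D, E
Layer 32-37: 6 each from B, E = 6*2 = 12 chips; eligible B, E

Pot 1: 56 chips, eligible: A, B, D, E
Pot 2: 51 chips, eligible: B, D, E
Pot 3: 12 chips, eligible: B, E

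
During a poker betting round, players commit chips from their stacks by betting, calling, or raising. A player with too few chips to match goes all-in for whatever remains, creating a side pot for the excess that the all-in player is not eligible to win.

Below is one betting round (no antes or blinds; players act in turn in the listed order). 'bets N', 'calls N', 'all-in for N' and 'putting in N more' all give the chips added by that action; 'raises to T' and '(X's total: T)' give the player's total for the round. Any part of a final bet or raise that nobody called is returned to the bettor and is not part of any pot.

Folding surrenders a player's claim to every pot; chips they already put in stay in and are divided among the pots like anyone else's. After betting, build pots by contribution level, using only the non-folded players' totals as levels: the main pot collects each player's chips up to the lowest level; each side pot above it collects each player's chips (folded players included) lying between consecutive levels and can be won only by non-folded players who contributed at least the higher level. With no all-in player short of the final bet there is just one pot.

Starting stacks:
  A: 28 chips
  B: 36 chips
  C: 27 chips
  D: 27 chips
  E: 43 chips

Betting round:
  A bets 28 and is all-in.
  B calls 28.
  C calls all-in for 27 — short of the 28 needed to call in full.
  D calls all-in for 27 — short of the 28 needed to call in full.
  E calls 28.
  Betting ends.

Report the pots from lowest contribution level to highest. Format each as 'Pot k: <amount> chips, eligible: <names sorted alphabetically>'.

Pot 1: 135 chips, eligible: A, B, C, D, E
Pot 2: 3 chips, eligible: A, B, E

Derivation:
Contributions: A=28, B=28, C=27, D=27, E=28
Pot levels (distinct totals of non-folded players): 27, 28
Layer 1-27: 27 each from A, B, C, D, E = 27*5 = 135 chips; eligible A, B, C, D, E
Layer 28-28: 1 each from A, B, E = 1*3 = 3 chips; eligible A, B, E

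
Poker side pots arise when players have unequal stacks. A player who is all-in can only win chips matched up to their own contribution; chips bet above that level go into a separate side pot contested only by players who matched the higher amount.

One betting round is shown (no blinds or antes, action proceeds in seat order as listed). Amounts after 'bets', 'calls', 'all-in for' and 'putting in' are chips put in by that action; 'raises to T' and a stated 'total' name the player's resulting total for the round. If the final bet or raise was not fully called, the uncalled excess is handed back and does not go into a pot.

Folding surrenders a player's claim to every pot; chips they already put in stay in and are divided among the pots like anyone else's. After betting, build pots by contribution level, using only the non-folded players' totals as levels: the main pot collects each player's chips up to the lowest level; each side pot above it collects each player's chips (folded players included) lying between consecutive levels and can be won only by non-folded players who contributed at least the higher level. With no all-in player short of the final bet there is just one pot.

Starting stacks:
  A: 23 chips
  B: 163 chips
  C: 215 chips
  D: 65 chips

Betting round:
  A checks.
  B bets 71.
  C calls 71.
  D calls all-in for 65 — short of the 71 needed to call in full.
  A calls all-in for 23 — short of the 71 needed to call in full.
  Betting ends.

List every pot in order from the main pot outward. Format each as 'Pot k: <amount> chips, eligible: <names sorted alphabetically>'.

Contributions: A=23, B=71, C=71, D=65
Pot levels (distinct totals of non-folded players): 23, 65, 71
Layer 1-23: 23 each from A, B, C, D = 23*4 = 92 chips; eligible A, B, C, D
Layer 24-65: 42 each from B, C, D = 42*3 = 126 chips; eligible B, C, D
Layer 66-71: 6 each from B, C = 6*2 = 12 chips; eligible B, C

Pot 1: 92 chips, eligible: A, B, C, D
Pot 2: 126 chips, eligible: B, C, D
Pot 3: 12 chips, eligible: B, C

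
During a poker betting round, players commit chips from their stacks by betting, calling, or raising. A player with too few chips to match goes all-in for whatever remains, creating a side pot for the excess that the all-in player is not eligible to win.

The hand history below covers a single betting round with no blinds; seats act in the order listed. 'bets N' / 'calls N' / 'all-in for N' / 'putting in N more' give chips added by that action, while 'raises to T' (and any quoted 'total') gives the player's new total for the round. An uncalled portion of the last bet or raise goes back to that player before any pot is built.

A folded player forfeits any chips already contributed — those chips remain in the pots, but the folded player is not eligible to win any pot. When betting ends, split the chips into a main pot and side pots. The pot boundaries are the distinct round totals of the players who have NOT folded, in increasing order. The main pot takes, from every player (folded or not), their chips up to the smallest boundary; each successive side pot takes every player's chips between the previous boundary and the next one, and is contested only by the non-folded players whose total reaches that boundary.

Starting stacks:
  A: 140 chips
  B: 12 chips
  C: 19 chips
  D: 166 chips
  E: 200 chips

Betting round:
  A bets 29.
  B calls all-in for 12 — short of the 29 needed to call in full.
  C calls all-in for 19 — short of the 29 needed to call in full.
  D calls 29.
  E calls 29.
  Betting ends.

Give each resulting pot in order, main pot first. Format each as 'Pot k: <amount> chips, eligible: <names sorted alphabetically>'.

Contributions: A=29, B=12, C=19, D=29, E=29
Pot levels (distinct totals of non-folded players): 12, 19, 29
Layer 1-12: 12 each from A, B, C, D, E = 12*5 = 60 chips; eligible A, B, C, D, E
Layer 13-19: 7 each from A, C, D, E = 7*4 = 28 chips; eligible A, C, D, E
Layer 20-29: 10 each from A, D, E = 10*3 = 30 chips; eligible A, D, E

Pot 1: 60 chips, eligible: A, B, C, D, E
Pot 2: 28 chips, eligible: A, C, D, E
Pot 3: 30 chips, eligible: A, D, E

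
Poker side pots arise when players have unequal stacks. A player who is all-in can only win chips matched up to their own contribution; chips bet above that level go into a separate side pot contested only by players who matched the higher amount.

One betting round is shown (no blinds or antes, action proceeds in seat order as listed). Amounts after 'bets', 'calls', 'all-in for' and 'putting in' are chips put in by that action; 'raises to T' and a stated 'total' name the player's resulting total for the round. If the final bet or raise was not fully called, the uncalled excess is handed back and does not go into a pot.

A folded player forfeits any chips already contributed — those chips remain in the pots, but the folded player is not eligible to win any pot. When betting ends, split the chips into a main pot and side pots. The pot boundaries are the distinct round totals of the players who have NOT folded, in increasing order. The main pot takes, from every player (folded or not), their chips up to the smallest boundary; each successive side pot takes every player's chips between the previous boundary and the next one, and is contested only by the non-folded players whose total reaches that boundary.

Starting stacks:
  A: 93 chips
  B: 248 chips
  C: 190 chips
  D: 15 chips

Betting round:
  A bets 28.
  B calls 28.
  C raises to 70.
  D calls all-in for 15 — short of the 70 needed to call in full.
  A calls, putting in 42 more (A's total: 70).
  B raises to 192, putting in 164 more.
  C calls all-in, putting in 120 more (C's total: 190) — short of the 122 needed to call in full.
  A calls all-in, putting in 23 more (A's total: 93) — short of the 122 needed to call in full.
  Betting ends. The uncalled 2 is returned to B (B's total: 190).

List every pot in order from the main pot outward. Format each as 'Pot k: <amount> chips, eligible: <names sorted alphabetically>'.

Pot 1: 60 chips, eligible: A, B, C, D
Pot 2: 234 chips, eligible: A, B, C
Pot 3: 194 chips, eligible: B, C

Derivation:
Contributions (after 2 returned to B): A=93, B=190, C=190, D=15
Pot levels (distinct totals of non-folded players): 15, 93, 190
Layer 1-15: 15 each from A, B, C, D = 15*4 = 60 chips; eligible A, B, C, D
Layer 16-93: 78 each from A, B, C = 78*3 = 234 chips; eligible A, B, C
Layer 94-190: 97 each from B, C = 97*2 = 194 chips; eligible B, C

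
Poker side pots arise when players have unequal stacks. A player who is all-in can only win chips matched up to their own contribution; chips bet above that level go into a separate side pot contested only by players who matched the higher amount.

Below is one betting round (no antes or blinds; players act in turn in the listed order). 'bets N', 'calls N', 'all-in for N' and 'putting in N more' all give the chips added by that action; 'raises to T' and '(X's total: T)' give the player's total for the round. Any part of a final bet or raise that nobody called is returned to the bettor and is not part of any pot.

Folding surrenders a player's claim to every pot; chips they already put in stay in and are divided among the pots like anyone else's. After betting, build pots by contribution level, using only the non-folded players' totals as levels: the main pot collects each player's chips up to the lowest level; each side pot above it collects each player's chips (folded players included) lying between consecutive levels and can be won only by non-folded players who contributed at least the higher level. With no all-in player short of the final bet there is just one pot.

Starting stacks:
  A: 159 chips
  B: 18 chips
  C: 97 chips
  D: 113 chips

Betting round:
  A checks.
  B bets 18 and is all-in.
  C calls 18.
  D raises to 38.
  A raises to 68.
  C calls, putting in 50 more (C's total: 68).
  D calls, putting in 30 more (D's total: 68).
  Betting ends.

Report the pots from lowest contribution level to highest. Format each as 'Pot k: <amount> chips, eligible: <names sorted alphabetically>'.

Contributions: A=68, B=18, C=68, D=68
Pot levels (distinct totals of non-folded players): 18, 68
Layer 1-18: 18 each from A, B, C, D = 18*4 = 72 chips; eligible A, B, C, D
Layer 19-68: 50 each from A, C, D = 50*3 = 150 chips; eligible A, C, D

Pot 1: 72 chips, eligible: A, B, C, D
Pot 2: 150 chips, eligible: A, C, D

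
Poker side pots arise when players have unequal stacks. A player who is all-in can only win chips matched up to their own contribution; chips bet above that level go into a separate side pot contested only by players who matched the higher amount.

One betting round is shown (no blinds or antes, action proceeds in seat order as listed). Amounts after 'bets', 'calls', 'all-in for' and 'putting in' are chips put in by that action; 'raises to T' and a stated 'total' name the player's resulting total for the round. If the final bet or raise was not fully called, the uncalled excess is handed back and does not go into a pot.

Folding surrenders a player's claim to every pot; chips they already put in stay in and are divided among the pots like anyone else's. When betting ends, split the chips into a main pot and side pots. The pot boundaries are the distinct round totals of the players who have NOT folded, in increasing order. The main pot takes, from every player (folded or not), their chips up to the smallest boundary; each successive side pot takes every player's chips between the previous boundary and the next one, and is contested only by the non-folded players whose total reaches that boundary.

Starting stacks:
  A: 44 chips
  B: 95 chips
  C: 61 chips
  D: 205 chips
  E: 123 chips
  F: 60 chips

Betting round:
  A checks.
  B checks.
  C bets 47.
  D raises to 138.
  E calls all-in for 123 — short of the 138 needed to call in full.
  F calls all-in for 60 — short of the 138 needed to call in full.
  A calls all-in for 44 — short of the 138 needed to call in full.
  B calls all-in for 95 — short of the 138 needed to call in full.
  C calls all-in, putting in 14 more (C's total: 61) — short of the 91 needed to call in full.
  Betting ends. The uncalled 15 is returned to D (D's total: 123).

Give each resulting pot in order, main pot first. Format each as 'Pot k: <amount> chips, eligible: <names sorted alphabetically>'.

Pot 1: 264 chips, eligible: A, B, C, D, E, F
Pot 2: 80 chips, eligible: B, C, D, E, F
Pot 3: 4 chips, eligible: B, C, D, E
Pot 4: 102 chips, eligible: B, D, E
Pot 5: 56 chips, eligible: D, E

Derivation:
Contributions (after 15 returned to D): A=44, B=95, C=61, D=123, E=123, F=60
Pot levels (distinct totals of non-folded players): 44, 60, 61, 95, 123
Layer 1-44: 44 each from A, B, C, D, E, F = 44*6 = 264 chips; eligible A, B, C, D, E, F
Layer 45-60: 16 each from B, C, D, E, F = 16*5 = 80 chips; eligible B, C, D, E, F
Layer 61-61: 1 each from B, C, D, E = 1*4 = 4 chips; eligible B, C, D, E
Layer 62-95: 34 each from B, D, E = 34*3 = 102 chips; eligible B, D, E
Layer 96-123: 28 each from D, E = 28*2 = 56 chips; eligible D, E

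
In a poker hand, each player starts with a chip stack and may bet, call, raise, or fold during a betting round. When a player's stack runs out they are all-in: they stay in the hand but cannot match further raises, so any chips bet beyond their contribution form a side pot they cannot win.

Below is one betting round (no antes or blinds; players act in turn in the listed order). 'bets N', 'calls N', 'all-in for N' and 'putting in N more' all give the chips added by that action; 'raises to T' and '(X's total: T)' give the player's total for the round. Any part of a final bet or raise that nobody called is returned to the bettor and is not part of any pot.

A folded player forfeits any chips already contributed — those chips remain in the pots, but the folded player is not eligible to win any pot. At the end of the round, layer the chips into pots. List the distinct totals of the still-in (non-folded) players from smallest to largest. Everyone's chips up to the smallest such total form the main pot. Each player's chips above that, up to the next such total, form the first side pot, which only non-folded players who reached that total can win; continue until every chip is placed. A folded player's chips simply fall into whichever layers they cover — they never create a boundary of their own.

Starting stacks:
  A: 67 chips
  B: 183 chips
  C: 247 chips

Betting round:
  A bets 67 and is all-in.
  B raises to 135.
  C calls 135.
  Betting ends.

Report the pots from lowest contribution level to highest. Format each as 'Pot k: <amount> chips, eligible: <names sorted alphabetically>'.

Pot 1: 201 chips, eligible: A, B, C
Pot 2: 136 chips, eligible: B, C

Derivation:
Contributions: A=67, B=135, C=135
Pot levels (distinct totals of non-folded players): 67, 135
Layer 1-67: 67 each from A, B, C = 67*3 = 201 chips; eligible A, B, C
Layer 68-135: 68 each from B, C = 68*2 = 136 chips; eligible B, C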